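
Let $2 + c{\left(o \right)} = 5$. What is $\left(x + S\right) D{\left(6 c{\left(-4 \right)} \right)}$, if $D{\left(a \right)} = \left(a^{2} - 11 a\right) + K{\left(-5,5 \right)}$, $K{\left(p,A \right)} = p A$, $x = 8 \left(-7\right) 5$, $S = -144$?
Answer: $-42824$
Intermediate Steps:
$c{\left(o \right)} = 3$ ($c{\left(o \right)} = -2 + 5 = 3$)
$x = -280$ ($x = \left(-56\right) 5 = -280$)
$K{\left(p,A \right)} = A p$
$D{\left(a \right)} = -25 + a^{2} - 11 a$ ($D{\left(a \right)} = \left(a^{2} - 11 a\right) + 5 \left(-5\right) = \left(a^{2} - 11 a\right) - 25 = -25 + a^{2} - 11 a$)
$\left(x + S\right) D{\left(6 c{\left(-4 \right)} \right)} = \left(-280 - 144\right) \left(-25 + \left(6 \cdot 3\right)^{2} - 11 \cdot 6 \cdot 3\right) = - 424 \left(-25 + 18^{2} - 198\right) = - 424 \left(-25 + 324 - 198\right) = \left(-424\right) 101 = -42824$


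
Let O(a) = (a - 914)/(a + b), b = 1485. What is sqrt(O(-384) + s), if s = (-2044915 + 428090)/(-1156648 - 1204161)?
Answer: I*sqrt(3337972724384131713)/2599250709 ≈ 0.7029*I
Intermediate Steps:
O(a) = (-914 + a)/(1485 + a) (O(a) = (a - 914)/(a + 1485) = (-914 + a)/(1485 + a))
s = 1616825/2360809 (s = -1616825/(-2360809) = -1616825*(-1/2360809) = 1616825/2360809 ≈ 0.68486)
sqrt(O(-384) + s) = sqrt((-914 - 384)/(1485 - 384) + 1616825/2360809) = sqrt(-1298/1101 + 1616825/2360809) = sqrt(-1284205757/2599250709) = I*sqrt(3337972724384131713)/2599250709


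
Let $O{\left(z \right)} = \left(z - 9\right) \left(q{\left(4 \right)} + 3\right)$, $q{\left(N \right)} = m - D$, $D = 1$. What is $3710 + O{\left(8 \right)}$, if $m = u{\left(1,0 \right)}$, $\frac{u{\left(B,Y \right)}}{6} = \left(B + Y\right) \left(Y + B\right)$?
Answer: $3702$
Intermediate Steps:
$u{\left(B,Y \right)} = 6 \left(B + Y\right)^{2}$ ($u{\left(B,Y \right)} = 6 \left(B + Y\right) \left(Y + B\right) = 6 \left(B + Y\right) \left(B + Y\right) = 6 \left(B + Y\right)^{2}$)
$m = 6$ ($m = 6 \left(1 + 0\right)^{2} = 6 \cdot 1^{2} = 6 \cdot 1 = 6$)
$q{\left(N \right)} = 5$ ($q{\left(N \right)} = 6 - 1 = 5$)
$O{\left(z \right)} = -72 + 8 z$ ($O{\left(z \right)} = \left(z - 9\right) \left(5 + 3\right) = \left(-9 + z\right) 8 = -72 + 8 z$)
$3710 + O{\left(8 \right)} = 3710 + \left(-72 + 8 \cdot 8\right) = 3710 + \left(-72 + 64\right) = 3710 - 8 = 3702$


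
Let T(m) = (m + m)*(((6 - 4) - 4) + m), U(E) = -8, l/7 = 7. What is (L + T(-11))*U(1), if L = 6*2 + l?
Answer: -2776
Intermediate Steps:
l = 49 (l = 7*7 = 49)
L = 61 (L = 6*2 + 49 = 12 + 49 = 61)
T(m) = 2*m*(-2 + m) (T(m) = (2*m)*((2 - 4) + m) = (2*m)*(-2 + m) = 2*m*(-2 + m))
(L + T(-11))*U(1) = (61 + 2*(-11)*(-2 - 11))*(-8) = (61 + 2*(-11)*(-13))*(-8) = (61 + 286)*(-8) = 347*(-8) = -2776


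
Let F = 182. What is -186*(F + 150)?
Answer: -61752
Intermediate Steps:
-186*(F + 150) = -186*(182 + 150) = -186*332 = -61752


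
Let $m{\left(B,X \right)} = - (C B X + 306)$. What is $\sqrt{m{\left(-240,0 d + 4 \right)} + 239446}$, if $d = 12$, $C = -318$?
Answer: $2 i \sqrt{16535} \approx 257.18 i$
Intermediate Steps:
$m{\left(B,X \right)} = -306 + 318 B X$ ($m{\left(B,X \right)} = - (- 318 B X + 306) = - (306 - 318 B X) = -306 + 318 B X$)
$\sqrt{m{\left(-240,0 d + 4 \right)} + 239446} = \sqrt{\left(-306 + 318 \left(-240\right) \left(0 \cdot 12 + 4\right)\right) + 239446} = \sqrt{\left(-306 + 318 \left(-240\right) \left(0 + 4\right)\right) + 239446} = \sqrt{\left(-306 + 318 \left(-240\right) 4\right) + 239446} = \sqrt{\left(-306 - 305280\right) + 239446} = \sqrt{-305586 + 239446} = \sqrt{-66140} = 2 i \sqrt{16535}$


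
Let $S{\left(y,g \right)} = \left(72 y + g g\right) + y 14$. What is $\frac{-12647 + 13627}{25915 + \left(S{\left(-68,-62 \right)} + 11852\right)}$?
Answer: $\frac{140}{5109} \approx 0.027403$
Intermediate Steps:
$S{\left(y,g \right)} = g^{2} + 86 y$ ($S{\left(y,g \right)} = \left(72 y + g^{2}\right) + 14 y = \left(g^{2} + 72 y\right) + 14 y = g^{2} + 86 y$)
$\frac{-12647 + 13627}{25915 + \left(S{\left(-68,-62 \right)} + 11852\right)} = \frac{-12647 + 13627}{25915 + \left(\left(\left(-62\right)^{2} + 86 \left(-68\right)\right) + 11852\right)} = \frac{980}{25915 + \left(\left(3844 - 5848\right) + 11852\right)} = \frac{980}{25915 + \left(-2004 + 11852\right)} = \frac{980}{25915 + 9848} = \frac{980}{35763} = 980 \cdot \frac{1}{35763} = \frac{140}{5109}$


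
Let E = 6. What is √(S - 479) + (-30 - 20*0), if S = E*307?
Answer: -30 + √1363 ≈ 6.9188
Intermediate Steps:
S = 1842 (S = 6*307 = 1842)
√(S - 479) + (-30 - 20*0) = √(1842 - 479) + (-30 - 20*0) = √1363 + (-30 + 0) = √1363 - 30 = -30 + √1363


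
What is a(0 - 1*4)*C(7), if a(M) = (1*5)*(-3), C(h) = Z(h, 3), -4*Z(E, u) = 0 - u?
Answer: -45/4 ≈ -11.250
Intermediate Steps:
Z(E, u) = u/4 (Z(E, u) = -(0 - u)/4 = -(-1)*u/4 = u/4)
C(h) = ¾ (C(h) = (¼)*3 = ¾)
a(M) = -15 (a(M) = 5*(-3) = -15)
a(0 - 1*4)*C(7) = -15*¾ = -45/4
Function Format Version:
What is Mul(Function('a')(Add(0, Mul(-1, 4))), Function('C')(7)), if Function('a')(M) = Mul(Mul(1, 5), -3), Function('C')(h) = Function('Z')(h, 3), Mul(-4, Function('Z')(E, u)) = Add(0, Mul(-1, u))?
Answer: Rational(-45, 4) ≈ -11.250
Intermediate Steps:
Function('Z')(E, u) = Mul(Rational(1, 4), u) (Function('Z')(E, u) = Mul(Rational(-1, 4), Add(0, Mul(-1, u))) = Mul(Rational(-1, 4), Mul(-1, u)) = Mul(Rational(1, 4), u))
Function('C')(h) = Rational(3, 4) (Function('C')(h) = Mul(Rational(1, 4), 3) = Rational(3, 4))
Function('a')(M) = -15 (Function('a')(M) = Mul(5, -3) = -15)
Mul(Function('a')(Add(0, Mul(-1, 4))), Function('C')(7)) = Mul(-15, Rational(3, 4)) = Rational(-45, 4)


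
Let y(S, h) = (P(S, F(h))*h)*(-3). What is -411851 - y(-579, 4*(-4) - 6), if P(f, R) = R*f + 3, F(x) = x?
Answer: -1252757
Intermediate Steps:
P(f, R) = 3 + R*f
y(S, h) = -3*h*(3 + S*h) (y(S, h) = ((3 + h*S)*h)*(-3) = ((3 + S*h)*h)*(-3) = (h*(3 + S*h))*(-3) = -3*h*(3 + S*h))
-411851 - y(-579, 4*(-4) - 6) = -411851 - (-3)*(4*(-4) - 6)*(3 - 579*(4*(-4) - 6)) = -411851 - (-3)*(-16 - 6)*(3 - 579*(-16 - 6)) = -411851 - (-3)*(-22)*(3 - 579*(-22)) = -411851 - (-3)*(-22)*(3 + 12738) = -411851 - (-3)*(-22)*12741 = -411851 - 1*840906 = -411851 - 840906 = -1252757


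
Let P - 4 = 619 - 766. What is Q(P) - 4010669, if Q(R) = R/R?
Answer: -4010668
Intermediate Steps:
P = -143 (P = 4 + (619 - 766) = 4 - 147 = -143)
Q(R) = 1
Q(P) - 4010669 = 1 - 4010669 = -4010668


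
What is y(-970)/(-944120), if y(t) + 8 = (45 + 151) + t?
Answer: 391/472060 ≈ 0.00082828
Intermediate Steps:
y(t) = 188 + t (y(t) = -8 + ((45 + 151) + t) = -8 + (196 + t) = 188 + t)
y(-970)/(-944120) = (188 - 970)/(-944120) = -782*(-1/944120) = 391/472060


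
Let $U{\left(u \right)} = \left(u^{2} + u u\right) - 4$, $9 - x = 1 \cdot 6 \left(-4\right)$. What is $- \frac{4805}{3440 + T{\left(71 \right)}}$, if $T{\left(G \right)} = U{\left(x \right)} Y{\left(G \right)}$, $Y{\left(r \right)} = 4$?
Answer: $- \frac{4805}{12136} \approx -0.39593$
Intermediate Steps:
$x = 33$ ($x = 9 - 1 \cdot 6 \left(-4\right) = 9 - 6 \left(-4\right) = 9 - -24 = 9 + 24 = 33$)
$U{\left(u \right)} = -4 + 2 u^{2}$ ($U{\left(u \right)} = \left(u^{2} + u^{2}\right) - 4 = 2 u^{2} - 4 = -4 + 2 u^{2}$)
$T{\left(G \right)} = 8696$ ($T{\left(G \right)} = \left(-4 + 2 \cdot 33^{2}\right) 4 = \left(-4 + 2 \cdot 1089\right) 4 = \left(-4 + 2178\right) 4 = 2174 \cdot 4 = 8696$)
$- \frac{4805}{3440 + T{\left(71 \right)}} = - \frac{4805}{3440 + 8696} = - \frac{4805}{12136}$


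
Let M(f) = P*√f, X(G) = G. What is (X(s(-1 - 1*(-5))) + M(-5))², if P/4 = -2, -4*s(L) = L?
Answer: -319 + 16*I*√5 ≈ -319.0 + 35.777*I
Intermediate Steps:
s(L) = -L/4
P = -8 (P = 4*(-2) = -8)
M(f) = -8*√f
(X(s(-1 - 1*(-5))) + M(-5))² = (-(-1 - 1*(-5))/4 - 8*I*√5)² = (-(-1 + 5)/4 - 8*I*√5)² = (-¼*4 - 8*I*√5)² = (-1 - 8*I*√5)²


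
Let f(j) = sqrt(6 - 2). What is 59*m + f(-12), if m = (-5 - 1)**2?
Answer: 2126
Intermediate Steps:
f(j) = 2 (f(j) = sqrt(4) = 2)
m = 36 (m = (-6)**2 = 36)
59*m + f(-12) = 59*36 + 2 = 2124 + 2 = 2126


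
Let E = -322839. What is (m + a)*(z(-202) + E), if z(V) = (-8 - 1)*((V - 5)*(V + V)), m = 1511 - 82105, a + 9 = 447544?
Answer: -394641743031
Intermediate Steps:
a = 447535 (a = -9 + 447544 = 447535)
m = -80594
z(V) = -18*V*(-5 + V) (z(V) = -9*(-5 + V)*2*V = -18*V*(-5 + V))
(m + a)*(z(-202) + E) = (-80594 + 447535)*(18*(-202)*(5 - 1*(-202)) - 322839) = 366941*(18*(-202)*(5 + 202) - 322839) = 366941*(18*(-202)*207 - 322839) = 366941*(-752652 - 322839) = 366941*(-1075491) = -394641743031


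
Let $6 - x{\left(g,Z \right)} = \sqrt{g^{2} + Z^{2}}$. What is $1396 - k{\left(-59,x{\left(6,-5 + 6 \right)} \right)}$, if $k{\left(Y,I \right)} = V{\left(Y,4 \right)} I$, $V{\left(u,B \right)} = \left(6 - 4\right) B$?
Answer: $1348 + 8 \sqrt{37} \approx 1396.7$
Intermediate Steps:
$V{\left(u,B \right)} = 2 B$
$x{\left(g,Z \right)} = 6 - \sqrt{Z^{2} + g^{2}}$ ($x{\left(g,Z \right)} = 6 - \sqrt{g^{2} + Z^{2}} = 6 - \sqrt{Z^{2} + g^{2}}$)
$k{\left(Y,I \right)} = 8 I$ ($k{\left(Y,I \right)} = 2 \cdot 4 I = 8 I$)
$1396 - k{\left(-59,x{\left(6,-5 + 6 \right)} \right)} = 1396 - 8 \left(6 - \sqrt{\left(-5 + 6\right)^{2} + 6^{2}}\right) = 1396 - 8 \left(6 - \sqrt{1^{2} + 36}\right) = 1396 - 8 \left(6 - \sqrt{1 + 36}\right) = 1396 - 8 \left(6 - \sqrt{37}\right) = 1396 - \left(48 - 8 \sqrt{37}\right) = 1348 + 8 \sqrt{37}$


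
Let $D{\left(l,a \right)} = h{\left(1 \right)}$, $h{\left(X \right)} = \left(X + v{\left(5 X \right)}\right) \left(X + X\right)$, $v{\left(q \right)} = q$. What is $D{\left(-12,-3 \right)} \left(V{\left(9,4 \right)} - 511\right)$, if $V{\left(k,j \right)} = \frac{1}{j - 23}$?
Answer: $- \frac{116520}{19} \approx -6132.6$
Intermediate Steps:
$V{\left(k,j \right)} = \frac{1}{-23 + j}$
$h{\left(X \right)} = 12 X^{2}$ ($h{\left(X \right)} = \left(X + 5 X\right) \left(X + X\right) = 6 X 2 X = 12 X^{2}$)
$D{\left(l,a \right)} = 12$ ($D{\left(l,a \right)} = 12 \cdot 1^{2} = 12 \cdot 1 = 12$)
$D{\left(-12,-3 \right)} \left(V{\left(9,4 \right)} - 511\right) = 12 \left(\frac{1}{-23 + 4} - 511\right) = 12 \left(\frac{1}{-19} - 511\right) = 12 \left(- \frac{1}{19} - 511\right) = 12 \left(- \frac{9710}{19}\right) = - \frac{116520}{19}$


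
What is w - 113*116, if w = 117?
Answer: -12991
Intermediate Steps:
w - 113*116 = 117 - 113*116 = 117 - 13108 = -12991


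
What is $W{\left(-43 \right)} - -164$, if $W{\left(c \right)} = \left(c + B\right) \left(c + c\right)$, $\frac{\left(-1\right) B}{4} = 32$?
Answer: $14870$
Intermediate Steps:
$B = -128$ ($B = \left(-4\right) 32 = -128$)
$W{\left(c \right)} = 2 c \left(-128 + c\right)$ ($W{\left(c \right)} = \left(c - 128\right) \left(c + c\right) = \left(-128 + c\right) 2 c = 2 c \left(-128 + c\right)$)
$W{\left(-43 \right)} - -164 = 2 \left(-43\right) \left(-128 - 43\right) - -164 = 2 \left(-43\right) \left(-171\right) + 164 = 14706 + 164 = 14870$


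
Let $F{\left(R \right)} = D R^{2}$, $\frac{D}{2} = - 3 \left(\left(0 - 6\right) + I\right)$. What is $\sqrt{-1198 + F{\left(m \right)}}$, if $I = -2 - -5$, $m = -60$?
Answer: $7 \sqrt{1298} \approx 252.19$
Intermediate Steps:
$I = 3$ ($I = -2 + 5 = 3$)
$D = 18$ ($D = 2 \left(- 3 \left(\left(0 - 6\right) + 3\right)\right) = 2 \left(- 3 \left(-6 + 3\right)\right) = 2 \left(\left(-3\right) \left(-3\right)\right) = 2 \cdot 9 = 18$)
$F{\left(R \right)} = 18 R^{2}$
$\sqrt{-1198 + F{\left(m \right)}} = \sqrt{-1198 + 18 \left(-60\right)^{2}} = \sqrt{-1198 + 18 \cdot 3600} = \sqrt{-1198 + 64800} = \sqrt{63602} = 7 \sqrt{1298}$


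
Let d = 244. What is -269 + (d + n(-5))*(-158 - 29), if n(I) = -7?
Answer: -44588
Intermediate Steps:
-269 + (d + n(-5))*(-158 - 29) = -269 + (244 - 7)*(-158 - 29) = -269 + 237*(-187) = -269 - 44319 = -44588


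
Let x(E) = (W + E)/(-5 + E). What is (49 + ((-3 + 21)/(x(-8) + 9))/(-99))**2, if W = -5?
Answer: 7257636/3025 ≈ 2399.2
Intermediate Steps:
x(E) = 1 (x(E) = (-5 + E)/(-5 + E) = 1)
(49 + ((-3 + 21)/(x(-8) + 9))/(-99))**2 = (49 + ((-3 + 21)/(1 + 9))/(-99))**2 = (49 + (18/10)*(-1/99))**2 = (49 + (18*(1/10))*(-1/99))**2 = (49 + (9/5)*(-1/99))**2 = (49 - 1/55)**2 = (2694/55)**2 = 7257636/3025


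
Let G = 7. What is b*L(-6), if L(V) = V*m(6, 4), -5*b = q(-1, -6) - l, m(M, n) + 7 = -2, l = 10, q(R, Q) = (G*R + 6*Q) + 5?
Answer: 2592/5 ≈ 518.40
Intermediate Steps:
q(R, Q) = 5 + 6*Q + 7*R (q(R, Q) = (7*R + 6*Q) + 5 = (6*Q + 7*R) + 5 = 5 + 6*Q + 7*R)
m(M, n) = -9 (m(M, n) = -7 - 2 = -9)
b = 48/5 (b = -((5 + 6*(-6) + 7*(-1)) - 1*10)/5 = -((5 - 36 - 7) - 10)/5 = -(-38 - 10)/5 = -⅕*(-48) = 48/5 ≈ 9.6000)
L(V) = -9*V (L(V) = V*(-9) = -9*V)
b*L(-6) = 48*(-9*(-6))/5 = (48/5)*54 = 2592/5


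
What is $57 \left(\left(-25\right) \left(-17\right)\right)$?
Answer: $24225$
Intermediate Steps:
$57 \left(\left(-25\right) \left(-17\right)\right) = 57 \cdot 425 = 24225$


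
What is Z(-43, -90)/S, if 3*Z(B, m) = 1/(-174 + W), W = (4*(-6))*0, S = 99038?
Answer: -1/51697836 ≈ -1.9343e-8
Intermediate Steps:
W = 0 (W = -24*0 = 0)
Z(B, m) = -1/522 (Z(B, m) = 1/(3*(-174 + 0)) = (⅓)/(-174) = (⅓)*(-1/174) = -1/522)
Z(-43, -90)/S = -1/522/99038 = -1/522*1/99038 = -1/51697836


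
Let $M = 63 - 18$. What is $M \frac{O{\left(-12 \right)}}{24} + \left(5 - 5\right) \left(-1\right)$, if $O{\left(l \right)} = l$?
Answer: $- \frac{45}{2} \approx -22.5$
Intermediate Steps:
$M = 45$ ($M = 63 - 18 = 45$)
$M \frac{O{\left(-12 \right)}}{24} + \left(5 - 5\right) \left(-1\right) = 45 \left(- \frac{12}{24}\right) + \left(5 - 5\right) \left(-1\right) = 45 \left(\left(-12\right) \frac{1}{24}\right) + 0 \left(-1\right) = 45 \left(- \frac{1}{2}\right) + 0 = - \frac{45}{2} + 0 = - \frac{45}{2}$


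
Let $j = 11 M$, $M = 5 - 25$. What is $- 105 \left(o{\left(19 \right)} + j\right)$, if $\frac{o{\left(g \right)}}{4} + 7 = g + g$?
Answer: $10080$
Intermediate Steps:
$M = -20$ ($M = 5 - 25 = -20$)
$j = -220$ ($j = 11 \left(-20\right) = -220$)
$o{\left(g \right)} = -28 + 8 g$ ($o{\left(g \right)} = -28 + 4 \left(g + g\right) = -28 + 4 \cdot 2 g = -28 + 8 g$)
$- 105 \left(o{\left(19 \right)} + j\right) = - 105 \left(\left(-28 + 8 \cdot 19\right) - 220\right) = - 105 \left(\left(-28 + 152\right) - 220\right) = - 105 \left(124 - 220\right) = \left(-105\right) \left(-96\right) = 10080$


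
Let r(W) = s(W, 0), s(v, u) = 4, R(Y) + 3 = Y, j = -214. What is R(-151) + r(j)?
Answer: -150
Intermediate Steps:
R(Y) = -3 + Y
r(W) = 4
R(-151) + r(j) = (-3 - 151) + 4 = -154 + 4 = -150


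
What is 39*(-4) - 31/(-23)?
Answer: -3557/23 ≈ -154.65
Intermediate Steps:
39*(-4) - 31/(-23) = -156 - 31*(-1/23) = -156 + 31/23 = -3557/23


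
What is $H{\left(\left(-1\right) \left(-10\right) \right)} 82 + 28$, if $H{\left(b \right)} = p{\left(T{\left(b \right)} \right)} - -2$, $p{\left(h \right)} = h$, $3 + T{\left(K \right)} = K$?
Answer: $766$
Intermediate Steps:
$T{\left(K \right)} = -3 + K$
$H{\left(b \right)} = -1 + b$ ($H{\left(b \right)} = \left(-3 + b\right) - -2 = \left(-3 + b\right) + 2 = -1 + b$)
$H{\left(\left(-1\right) \left(-10\right) \right)} 82 + 28 = \left(-1 - -10\right) 82 + 28 = \left(-1 + 10\right) 82 + 28 = 9 \cdot 82 + 28 = 738 + 28 = 766$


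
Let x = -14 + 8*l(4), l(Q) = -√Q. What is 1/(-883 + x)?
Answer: -1/913 ≈ -0.0010953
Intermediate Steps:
x = -30 (x = -14 + 8*(-√4) = -14 + 8*(-1*2) = -14 + 8*(-2) = -14 - 16 = -30)
1/(-883 + x) = 1/(-883 - 30) = 1/(-913) = -1/913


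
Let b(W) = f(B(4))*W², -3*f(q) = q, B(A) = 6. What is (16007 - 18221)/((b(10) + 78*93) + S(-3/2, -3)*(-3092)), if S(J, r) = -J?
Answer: -1107/1208 ≈ -0.91639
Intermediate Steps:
f(q) = -q/3
b(W) = -2*W² (b(W) = (-⅓*6)*W² = -2*W²)
(16007 - 18221)/((b(10) + 78*93) + S(-3/2, -3)*(-3092)) = (16007 - 18221)/((-2*10² + 78*93) - (-3)/2*(-3092)) = -2214/((-2*100 + 7254) - (-3)/2*(-3092)) = -2214/((-200 + 7254) - 1*(-3/2)*(-3092)) = -2214/(7054 + (3/2)*(-3092)) = -2214/(7054 - 4638) = -2214/2416 = -2214*1/2416 = -1107/1208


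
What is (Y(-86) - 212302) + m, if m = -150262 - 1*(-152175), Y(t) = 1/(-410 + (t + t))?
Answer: -122446399/582 ≈ -2.1039e+5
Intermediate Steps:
Y(t) = 1/(-410 + 2*t)
m = 1913 (m = -150262 + 152175 = 1913)
(Y(-86) - 212302) + m = (1/(2*(-205 - 86)) - 212302) + 1913 = ((½)/(-291) - 212302) + 1913 = ((½)*(-1/291) - 212302) + 1913 = (-1/582 - 212302) + 1913 = -123559765/582 + 1913 = -122446399/582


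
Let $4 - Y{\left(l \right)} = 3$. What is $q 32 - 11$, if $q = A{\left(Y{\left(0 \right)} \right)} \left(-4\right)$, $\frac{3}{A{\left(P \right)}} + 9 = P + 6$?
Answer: $181$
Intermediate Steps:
$Y{\left(l \right)} = 1$ ($Y{\left(l \right)} = 4 - 3 = 1$)
$A{\left(P \right)} = \frac{3}{-3 + P}$ ($A{\left(P \right)} = \frac{3}{-9 + \left(P + 6\right)} = \frac{3}{-9 + \left(6 + P\right)} = \frac{3}{-3 + P}$)
$q = 6$ ($q = \frac{3}{-3 + 1} \left(-4\right) = \frac{3}{-2} \left(-4\right) = 3 \left(- \frac{1}{2}\right) \left(-4\right) = \left(- \frac{3}{2}\right) \left(-4\right) = 6$)
$q 32 - 11 = 6 \cdot 32 - 11 = 192 - 11 = 181$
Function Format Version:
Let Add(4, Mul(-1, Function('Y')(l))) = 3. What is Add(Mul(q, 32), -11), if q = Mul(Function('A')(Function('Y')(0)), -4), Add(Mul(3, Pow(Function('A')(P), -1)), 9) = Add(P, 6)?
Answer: 181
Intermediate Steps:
Function('Y')(l) = 1 (Function('Y')(l) = Add(4, Mul(-1, 3)) = Add(4, -3) = 1)
Function('A')(P) = Mul(3, Pow(Add(-3, P), -1)) (Function('A')(P) = Mul(3, Pow(Add(-9, Add(P, 6)), -1)) = Mul(3, Pow(Add(-9, Add(6, P)), -1)) = Mul(3, Pow(Add(-3, P), -1)))
q = 6 (q = Mul(Mul(3, Pow(Add(-3, 1), -1)), -4) = Mul(Mul(3, Pow(-2, -1)), -4) = Mul(Mul(3, Rational(-1, 2)), -4) = Mul(Rational(-3, 2), -4) = 6)
Add(Mul(q, 32), -11) = Add(Mul(6, 32), -11) = Add(192, -11) = 181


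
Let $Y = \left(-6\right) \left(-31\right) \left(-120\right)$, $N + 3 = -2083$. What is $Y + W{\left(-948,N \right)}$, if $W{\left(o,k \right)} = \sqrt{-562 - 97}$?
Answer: $-22320 + i \sqrt{659} \approx -22320.0 + 25.671 i$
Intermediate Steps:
$N = -2086$ ($N = -3 - 2083 = -2086$)
$W{\left(o,k \right)} = i \sqrt{659}$ ($W{\left(o,k \right)} = \sqrt{-659} = i \sqrt{659}$)
$Y = -22320$ ($Y = 186 \left(-120\right) = -22320$)
$Y + W{\left(-948,N \right)} = -22320 + i \sqrt{659}$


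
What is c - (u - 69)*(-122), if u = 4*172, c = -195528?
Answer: -120010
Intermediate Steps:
u = 688
c - (u - 69)*(-122) = -195528 - (688 - 69)*(-122) = -195528 - 619*(-122) = -195528 - 1*(-75518) = -195528 + 75518 = -120010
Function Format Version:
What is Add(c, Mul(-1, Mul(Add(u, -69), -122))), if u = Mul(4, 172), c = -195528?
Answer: -120010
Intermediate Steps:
u = 688
Add(c, Mul(-1, Mul(Add(u, -69), -122))) = Add(-195528, Mul(-1, Mul(Add(688, -69), -122))) = Add(-195528, Mul(-1, Mul(619, -122))) = Add(-195528, Mul(-1, -75518)) = Add(-195528, 75518) = -120010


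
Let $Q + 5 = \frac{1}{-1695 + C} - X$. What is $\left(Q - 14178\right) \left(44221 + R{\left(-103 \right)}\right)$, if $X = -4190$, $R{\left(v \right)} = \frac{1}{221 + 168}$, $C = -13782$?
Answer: $- \frac{886828423291380}{2006851} \approx -4.419 \cdot 10^{8}$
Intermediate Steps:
$R{\left(v \right)} = \frac{1}{389}$
$Q = \frac{64771244}{15477}$ ($Q = -5 + \left(\frac{1}{-1695 - 13782} - -4190\right) = -5 + \left(\frac{1}{-15477} + 4190\right) = -5 + \left(- \frac{1}{15477} + 4190\right) = -5 + \frac{64848629}{15477} = \frac{64771244}{15477} \approx 4185.0$)
$\left(Q - 14178\right) \left(44221 + R{\left(-103 \right)}\right) = \left(\frac{64771244}{15477} - 14178\right) \left(44221 + \frac{1}{389}\right) = \left(- \frac{154661662}{15477}\right) \frac{17201970}{389} = - \frac{886828423291380}{2006851}$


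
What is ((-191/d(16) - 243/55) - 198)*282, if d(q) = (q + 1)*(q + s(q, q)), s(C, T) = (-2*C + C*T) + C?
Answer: -6833046261/119680 ≈ -57094.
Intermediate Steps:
s(C, T) = -C + C*T
d(q) = (1 + q)*(q + q*(-1 + q)) (d(q) = (q + 1)*(q + q*(-1 + q)) = (1 + q)*(q + q*(-1 + q)))
((-191/d(16) - 243/55) - 198)*282 = ((-191*1/(256*(1 + 16)) - 243/55) - 198)*282 = ((-191/(256*17) - 243*1/55) - 198)*282 = ((-191/4352 - 243/55) - 198)*282 = (-1068041/239360 - 198)*282 = -48461321/239360*282 = -6833046261/119680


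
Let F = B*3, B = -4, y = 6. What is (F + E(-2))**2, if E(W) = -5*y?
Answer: 1764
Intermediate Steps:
E(W) = -30 (E(W) = -5*6 = -30)
F = -12 (F = -4*3 = -12)
(F + E(-2))**2 = (-12 - 30)**2 = (-42)**2 = 1764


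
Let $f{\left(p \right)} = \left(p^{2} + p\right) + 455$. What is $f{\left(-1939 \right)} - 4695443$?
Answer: $-937206$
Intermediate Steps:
$f{\left(p \right)} = 455 + p + p^{2}$ ($f{\left(p \right)} = \left(p + p^{2}\right) + 455 = 455 + p + p^{2}$)
$f{\left(-1939 \right)} - 4695443 = \left(455 - 1939 + \left(-1939\right)^{2}\right) - 4695443 = \left(455 - 1939 + 3759721\right) - 4695443 = 3758237 - 4695443 = -937206$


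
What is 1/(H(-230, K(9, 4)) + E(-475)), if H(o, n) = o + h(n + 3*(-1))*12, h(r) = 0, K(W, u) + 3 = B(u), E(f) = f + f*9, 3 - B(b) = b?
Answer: -1/4980 ≈ -0.00020080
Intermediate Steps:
B(b) = 3 - b
E(f) = 10*f (E(f) = f + 9*f = 10*f)
K(W, u) = -u (K(W, u) = -3 + (3 - u) = -u)
H(o, n) = o (H(o, n) = o + 0*12 = o + 0 = o)
1/(H(-230, K(9, 4)) + E(-475)) = 1/(-230 + 10*(-475)) = 1/(-230 - 4750) = 1/(-4980) = -1/4980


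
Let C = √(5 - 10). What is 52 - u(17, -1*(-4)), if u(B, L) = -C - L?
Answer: 56 + I*√5 ≈ 56.0 + 2.2361*I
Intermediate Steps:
C = I*√5 (C = √(-5) = I*√5 ≈ 2.2361*I)
u(B, L) = -L - I*√5 (u(B, L) = -I*√5 - L = -L - I*√5)
52 - u(17, -1*(-4)) = 52 - (-(-1)*(-4) - I*√5) = 52 - (-1*4 - I*√5) = 52 - (-4 - I*√5) = 52 + (4 + I*√5) = 56 + I*√5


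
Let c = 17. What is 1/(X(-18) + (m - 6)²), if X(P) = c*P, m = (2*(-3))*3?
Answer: 1/270 ≈ 0.0037037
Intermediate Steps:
m = -18 (m = -6*3 = -18)
X(P) = 17*P
1/(X(-18) + (m - 6)²) = 1/(17*(-18) + (-18 - 6)²) = 1/(-306 + (-24)²) = 1/(-306 + 576) = 1/270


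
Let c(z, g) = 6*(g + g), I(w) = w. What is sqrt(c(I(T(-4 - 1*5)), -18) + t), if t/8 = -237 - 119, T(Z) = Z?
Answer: 2*I*sqrt(766) ≈ 55.353*I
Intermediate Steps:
t = -2848 (t = 8*(-237 - 119) = 8*(-356) = -2848)
c(z, g) = 12*g (c(z, g) = 6*(2*g) = 12*g)
sqrt(c(I(T(-4 - 1*5)), -18) + t) = sqrt(12*(-18) - 2848) = sqrt(-216 - 2848) = sqrt(-3064) = 2*I*sqrt(766)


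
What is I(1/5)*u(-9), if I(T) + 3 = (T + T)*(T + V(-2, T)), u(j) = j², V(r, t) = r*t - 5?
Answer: -10287/25 ≈ -411.48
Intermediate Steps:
V(r, t) = -5 + r*t
I(T) = -3 + 2*T*(-5 - T) (I(T) = -3 + (T + T)*(T + (-5 - 2*T)) = -3 + (2*T)*(-5 - T) = -3 + 2*T*(-5 - T))
I(1/5)*u(-9) = (-3 - 10/5 - 2*(1/5)²)*(-9)² = (-3 - 10*⅕ - 2*(⅕)²)*81 = (-3 - 2 - 2*1/25)*81 = (-3 - 2 - 2/25)*81 = -127/25*81 = -10287/25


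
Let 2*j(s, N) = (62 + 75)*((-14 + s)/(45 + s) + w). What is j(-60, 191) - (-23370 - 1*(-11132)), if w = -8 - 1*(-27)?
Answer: 416323/30 ≈ 13877.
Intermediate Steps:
w = 19 (w = -8 + 27 = 19)
j(s, N) = 2603/2 + 137*(-14 + s)/(2*(45 + s)) (j(s, N) = ((62 + 75)*((-14 + s)/(45 + s) + 19))/2 = (137*((-14 + s)/(45 + s) + 19))/2 = (137*(19 + (-14 + s)/(45 + s)))/2 = (2603 + 137*(-14 + s)/(45 + s))/2 = 2603/2 + 137*(-14 + s)/(2*(45 + s)))
j(-60, 191) - (-23370 - 1*(-11132)) = 137*(841 + 20*(-60))/(2*(45 - 60)) - (-23370 - 1*(-11132)) = (137/2)*(841 - 1200)/(-15) - (-23370 + 11132) = (137/2)*(-1/15)*(-359) - 1*(-12238) = 49183/30 + 12238 = 416323/30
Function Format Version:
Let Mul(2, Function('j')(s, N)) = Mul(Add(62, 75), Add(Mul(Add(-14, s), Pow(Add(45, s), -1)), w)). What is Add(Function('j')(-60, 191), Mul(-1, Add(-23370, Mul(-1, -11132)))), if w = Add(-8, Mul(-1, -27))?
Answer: Rational(416323, 30) ≈ 13877.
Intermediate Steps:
w = 19 (w = Add(-8, 27) = 19)
Function('j')(s, N) = Add(Rational(2603, 2), Mul(Rational(137, 2), Pow(Add(45, s), -1), Add(-14, s))) (Function('j')(s, N) = Mul(Rational(1, 2), Mul(Add(62, 75), Add(Mul(Add(-14, s), Pow(Add(45, s), -1)), 19))) = Mul(Rational(1, 2), Mul(137, Add(Mul(Pow(Add(45, s), -1), Add(-14, s)), 19))) = Mul(Rational(1, 2), Mul(137, Add(19, Mul(Pow(Add(45, s), -1), Add(-14, s))))) = Mul(Rational(1, 2), Add(2603, Mul(137, Pow(Add(45, s), -1), Add(-14, s)))) = Add(Rational(2603, 2), Mul(Rational(137, 2), Pow(Add(45, s), -1), Add(-14, s))))
Add(Function('j')(-60, 191), Mul(-1, Add(-23370, Mul(-1, -11132)))) = Add(Mul(Rational(137, 2), Pow(Add(45, -60), -1), Add(841, Mul(20, -60))), Mul(-1, Add(-23370, Mul(-1, -11132)))) = Add(Mul(Rational(137, 2), Pow(-15, -1), Add(841, -1200)), Mul(-1, Add(-23370, 11132))) = Add(Mul(Rational(137, 2), Rational(-1, 15), -359), Mul(-1, -12238)) = Add(Rational(49183, 30), 12238) = Rational(416323, 30)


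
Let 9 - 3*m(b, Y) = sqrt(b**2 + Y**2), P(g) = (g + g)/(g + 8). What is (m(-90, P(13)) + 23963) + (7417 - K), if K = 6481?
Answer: 24902 - 2*sqrt(893194)/63 ≈ 24872.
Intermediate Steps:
P(g) = 2*g/(8 + g) (P(g) = (2*g)/(8 + g) = 2*g/(8 + g))
m(b, Y) = 3 - sqrt(Y**2 + b**2)/3 (m(b, Y) = 3 - sqrt(b**2 + Y**2)/3 = 3 - sqrt(Y**2 + b**2)/3)
(m(-90, P(13)) + 23963) + (7417 - K) = ((3 - sqrt((2*13/(8 + 13))**2 + (-90)**2)/3) + 23963) + (7417 - 1*6481) = ((3 - sqrt((2*13/21)**2 + 8100)/3) + 23963) + (7417 - 6481) = ((3 - sqrt((2*13*(1/21))**2 + 8100)/3) + 23963) + 936 = ((3 - sqrt((26/21)**2 + 8100)/3) + 23963) + 936 = ((3 - sqrt(676/441 + 8100)/3) + 23963) + 936 = ((3 - 2*sqrt(893194)/63) + 23963) + 936 = (23966 - 2*sqrt(893194)/63) + 936 = 24902 - 2*sqrt(893194)/63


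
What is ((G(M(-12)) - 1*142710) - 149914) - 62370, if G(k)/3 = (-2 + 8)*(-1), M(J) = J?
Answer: -355012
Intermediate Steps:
G(k) = -18 (G(k) = 3*((-2 + 8)*(-1)) = 3*(6*(-1)) = 3*(-6) = -18)
((G(M(-12)) - 1*142710) - 149914) - 62370 = ((-18 - 1*142710) - 149914) - 62370 = ((-18 - 142710) - 149914) - 62370 = (-142728 - 149914) - 62370 = -292642 - 62370 = -355012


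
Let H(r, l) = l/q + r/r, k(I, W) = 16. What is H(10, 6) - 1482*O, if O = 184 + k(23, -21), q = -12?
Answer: -592799/2 ≈ -2.9640e+5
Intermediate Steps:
O = 200 (O = 184 + 16 = 200)
H(r, l) = 1 - l/12 (H(r, l) = l/(-12) + r/r = l*(-1/12) + 1 = -l/12 + 1 = 1 - l/12)
H(10, 6) - 1482*O = (1 - 1/12*6) - 1482*200 = (1 - ½) - 296400 = ½ - 296400 = -592799/2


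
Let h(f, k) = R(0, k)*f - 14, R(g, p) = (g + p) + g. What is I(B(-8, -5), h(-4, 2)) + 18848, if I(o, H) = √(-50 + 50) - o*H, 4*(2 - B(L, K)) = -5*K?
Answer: 37509/2 ≈ 18755.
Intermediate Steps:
R(g, p) = p + 2*g
B(L, K) = 2 + 5*K/4 (B(L, K) = 2 - (-5)*K/4 = 2 + 5*K/4)
h(f, k) = -14 + f*k (h(f, k) = (k + 2*0)*f - 14 = (k + 0)*f - 14 = k*f - 14 = f*k - 14 = -14 + f*k)
I(o, H) = -H*o (I(o, H) = √0 - H*o = 0 - H*o = -H*o)
I(B(-8, -5), h(-4, 2)) + 18848 = -(-14 - 4*2)*(2 + (5/4)*(-5)) + 18848 = -(-14 - 8)*(2 - 25/4) + 18848 = -1*(-22)*(-17/4) + 18848 = -187/2 + 18848 = 37509/2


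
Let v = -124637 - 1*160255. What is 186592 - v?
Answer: 471484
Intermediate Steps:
v = -284892 (v = -124637 - 160255 = -284892)
186592 - v = 186592 - 1*(-284892) = 186592 + 284892 = 471484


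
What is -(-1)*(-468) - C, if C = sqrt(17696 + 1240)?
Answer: -468 - 6*sqrt(526) ≈ -605.61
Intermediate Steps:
C = 6*sqrt(526) (C = sqrt(18936) = 6*sqrt(526) ≈ 137.61)
-(-1)*(-468) - C = -(-1)*(-468) - 6*sqrt(526) = -1*468 - 6*sqrt(526) = -468 - 6*sqrt(526)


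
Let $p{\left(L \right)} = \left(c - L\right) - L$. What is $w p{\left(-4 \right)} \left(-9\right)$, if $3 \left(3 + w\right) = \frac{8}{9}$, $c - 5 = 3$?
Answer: $\frac{1168}{3} \approx 389.33$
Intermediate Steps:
$c = 8$ ($c = 5 + 3 = 8$)
$w = - \frac{73}{27}$ ($w = -3 + \frac{8 \cdot \frac{1}{9}}{3} = -3 + \frac{1}{3} \cdot \frac{8}{9} = -3 + \frac{8}{27} = - \frac{73}{27} \approx -2.7037$)
$p{\left(L \right)} = 8 - 2 L$ ($p{\left(L \right)} = \left(8 - L\right) - L = 8 - 2 L$)
$w p{\left(-4 \right)} \left(-9\right) = - \frac{73 \left(8 - -8\right)}{27} \left(-9\right) = - \frac{73 \left(8 + 8\right)}{27} \left(-9\right) = \left(- \frac{73}{27}\right) 16 \left(-9\right) = \left(- \frac{1168}{27}\right) \left(-9\right) = \frac{1168}{3}$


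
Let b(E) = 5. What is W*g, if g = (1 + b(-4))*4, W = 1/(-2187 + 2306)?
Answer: 24/119 ≈ 0.20168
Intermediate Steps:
W = 1/119 ≈ 0.0084034
g = 24 (g = (1 + 5)*4 = 6*4 = 24)
W*g = (1/119)*24 = 24/119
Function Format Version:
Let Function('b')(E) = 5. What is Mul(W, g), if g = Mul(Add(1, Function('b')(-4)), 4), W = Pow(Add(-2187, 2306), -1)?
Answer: Rational(24, 119) ≈ 0.20168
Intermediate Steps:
W = Rational(1, 119) (W = Pow(119, -1) = Rational(1, 119) ≈ 0.0084034)
g = 24 (g = Mul(Add(1, 5), 4) = Mul(6, 4) = 24)
Mul(W, g) = Mul(Rational(1, 119), 24) = Rational(24, 119)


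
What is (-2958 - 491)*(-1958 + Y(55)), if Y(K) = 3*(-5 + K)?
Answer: 6235792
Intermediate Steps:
Y(K) = -15 + 3*K
(-2958 - 491)*(-1958 + Y(55)) = (-2958 - 491)*(-1958 + (-15 + 3*55)) = -3449*(-1958 + (-15 + 165)) = -3449*(-1958 + 150) = -3449*(-1808) = 6235792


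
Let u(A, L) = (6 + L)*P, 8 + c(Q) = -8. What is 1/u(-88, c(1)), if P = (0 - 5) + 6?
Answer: -1/10 ≈ -0.10000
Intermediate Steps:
c(Q) = -16 (c(Q) = -8 - 8 = -16)
P = 1 (P = -5 + 6 = 1)
u(A, L) = 6 + L (u(A, L) = (6 + L)*1 = 6 + L)
1/u(-88, c(1)) = 1/(6 - 16) = 1/(-10) = -1/10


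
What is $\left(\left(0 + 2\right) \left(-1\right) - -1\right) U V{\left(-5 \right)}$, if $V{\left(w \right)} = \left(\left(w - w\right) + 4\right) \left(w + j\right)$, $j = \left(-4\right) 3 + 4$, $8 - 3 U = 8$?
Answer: $0$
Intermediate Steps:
$U = 0$ ($U = \frac{8}{3} - \frac{8}{3} = 0$)
$j = -8$ ($j = -12 + 4 = -8$)
$V{\left(w \right)} = -32 + 4 w$ ($V{\left(w \right)} = \left(\left(w - w\right) + 4\right) \left(w - 8\right) = \left(0 + 4\right) \left(-8 + w\right) = 4 \left(-8 + w\right) = -32 + 4 w$)
$\left(\left(0 + 2\right) \left(-1\right) - -1\right) U V{\left(-5 \right)} = \left(\left(0 + 2\right) \left(-1\right) - -1\right) 0 \left(-32 + 4 \left(-5\right)\right) = \left(2 \left(-1\right) + 1\right) 0 \left(-32 - 20\right) = \left(-2 + 1\right) 0 \left(-52\right) = \left(-1\right) 0 \left(-52\right) = 0 \left(-52\right) = 0$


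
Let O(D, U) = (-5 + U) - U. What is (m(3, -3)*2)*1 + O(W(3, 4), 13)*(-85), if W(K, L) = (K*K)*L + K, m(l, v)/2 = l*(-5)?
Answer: 365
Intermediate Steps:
m(l, v) = -10*l (m(l, v) = 2*(l*(-5)) = 2*(-5*l) = -10*l)
W(K, L) = K + L*K² (W(K, L) = K²*L + K = L*K² + K = K + L*K²)
O(D, U) = -5
(m(3, -3)*2)*1 + O(W(3, 4), 13)*(-85) = (-10*3*2)*1 - 5*(-85) = -30*2*1 + 425 = -60*1 + 425 = -60 + 425 = 365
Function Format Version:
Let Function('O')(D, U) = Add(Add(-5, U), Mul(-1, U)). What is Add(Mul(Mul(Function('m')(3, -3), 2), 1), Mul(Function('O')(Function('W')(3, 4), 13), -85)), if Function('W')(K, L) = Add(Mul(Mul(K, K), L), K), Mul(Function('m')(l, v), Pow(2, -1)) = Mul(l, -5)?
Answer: 365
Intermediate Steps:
Function('m')(l, v) = Mul(-10, l) (Function('m')(l, v) = Mul(2, Mul(l, -5)) = Mul(2, Mul(-5, l)) = Mul(-10, l))
Function('W')(K, L) = Add(K, Mul(L, Pow(K, 2))) (Function('W')(K, L) = Add(Mul(Pow(K, 2), L), K) = Add(Mul(L, Pow(K, 2)), K) = Add(K, Mul(L, Pow(K, 2))))
Function('O')(D, U) = -5
Add(Mul(Mul(Function('m')(3, -3), 2), 1), Mul(Function('O')(Function('W')(3, 4), 13), -85)) = Add(Mul(Mul(Mul(-10, 3), 2), 1), Mul(-5, -85)) = Add(Mul(Mul(-30, 2), 1), 425) = Add(Mul(-60, 1), 425) = Add(-60, 425) = 365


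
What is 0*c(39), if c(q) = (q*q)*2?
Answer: 0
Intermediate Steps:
c(q) = 2*q² (c(q) = q²*2 = 2*q²)
0*c(39) = 0*(2*39²) = 0*(2*1521) = 0*3042 = 0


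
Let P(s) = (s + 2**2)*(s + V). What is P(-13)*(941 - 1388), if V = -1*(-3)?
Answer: -40230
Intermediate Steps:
V = 3
P(s) = (3 + s)*(4 + s) (P(s) = (s + 2**2)*(s + 3) = (s + 4)*(3 + s) = (4 + s)*(3 + s) = (3 + s)*(4 + s))
P(-13)*(941 - 1388) = (12 + (-13)**2 + 7*(-13))*(941 - 1388) = (12 + 169 - 91)*(-447) = 90*(-447) = -40230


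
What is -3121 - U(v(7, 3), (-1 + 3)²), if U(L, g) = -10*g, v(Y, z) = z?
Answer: -3081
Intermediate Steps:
-3121 - U(v(7, 3), (-1 + 3)²) = -3121 - (-10)*(-1 + 3)² = -3121 - (-10)*2² = -3121 - (-10)*4 = -3121 - 1*(-40) = -3121 + 40 = -3081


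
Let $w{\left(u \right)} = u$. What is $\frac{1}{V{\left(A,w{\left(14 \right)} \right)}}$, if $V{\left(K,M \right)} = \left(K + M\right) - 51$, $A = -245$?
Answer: $- \frac{1}{282} \approx -0.0035461$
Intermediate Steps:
$V{\left(K,M \right)} = -51 + K + M$
$\frac{1}{V{\left(A,w{\left(14 \right)} \right)}} = \frac{1}{-51 - 245 + 14} = \frac{1}{-282} = - \frac{1}{282}$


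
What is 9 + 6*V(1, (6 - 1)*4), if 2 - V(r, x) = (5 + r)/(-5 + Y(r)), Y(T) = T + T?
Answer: 33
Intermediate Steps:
Y(T) = 2*T
V(r, x) = 2 - (5 + r)/(-5 + 2*r)
9 + 6*V(1, (6 - 1)*4) = 9 + 6*(3*(-5 + 1)/(-5 + 2*1)) = 9 + 6*(3*(-4)/(-5 + 2)) = 9 + 6*(3*(-4)/(-3)) = 9 + 6*(3*(-⅓)*(-4)) = 9 + 6*4 = 9 + 24 = 33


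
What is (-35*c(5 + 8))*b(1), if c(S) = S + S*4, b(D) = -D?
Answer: 2275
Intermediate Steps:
c(S) = 5*S (c(S) = S + 4*S = 5*S)
(-35*c(5 + 8))*b(1) = (-175*(5 + 8))*(-1*1) = -175*13*(-1) = -35*65*(-1) = -2275*(-1) = 2275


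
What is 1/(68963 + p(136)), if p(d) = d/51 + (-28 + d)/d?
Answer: 102/7034579 ≈ 1.4500e-5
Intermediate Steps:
p(d) = d/51 + (-28 + d)/d (p(d) = d*(1/51) + (-28 + d)/d = d/51 + (-28 + d)/d)
1/(68963 + p(136)) = 1/(68963 + (1 - 28/136 + (1/51)*136)) = 1/(68963 + (1 - 28*1/136 + 8/3)) = 1/(68963 + (1 - 7/34 + 8/3)) = 1/(68963 + 353/102) = 1/(7034579/102) = 102/7034579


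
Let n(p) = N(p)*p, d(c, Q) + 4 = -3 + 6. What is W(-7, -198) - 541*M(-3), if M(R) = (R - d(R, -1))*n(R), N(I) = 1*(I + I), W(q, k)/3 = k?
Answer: 18882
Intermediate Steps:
W(q, k) = 3*k
N(I) = 2*I (N(I) = 1*(2*I) = 2*I)
d(c, Q) = -1 (d(c, Q) = -4 + (-3 + 6) = -4 + 3 = -1)
n(p) = 2*p**2 (n(p) = (2*p)*p = 2*p**2)
M(R) = 2*R**2*(1 + R) (M(R) = (R - 1*(-1))*(2*R**2) = (R + 1)*(2*R**2) = (1 + R)*(2*R**2) = 2*R**2*(1 + R))
W(-7, -198) - 541*M(-3) = 3*(-198) - 541*2*(-3)**2*(1 - 3) = -594 - 541*2*9*(-2) = -594 - 541*(-36) = -594 - 1*(-19476) = -594 + 19476 = 18882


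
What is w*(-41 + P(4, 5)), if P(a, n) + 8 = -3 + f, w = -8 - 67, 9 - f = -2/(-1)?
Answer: 3375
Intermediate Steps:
f = 7 (f = 9 - (-2)/(-1) = 9 - (-2)*(-1) = 9 - 1*2 = 9 - 2 = 7)
w = -75
P(a, n) = -4 (P(a, n) = -8 + (-3 + 7) = -8 + 4 = -4)
w*(-41 + P(4, 5)) = -75*(-41 - 4) = -75*(-45) = 3375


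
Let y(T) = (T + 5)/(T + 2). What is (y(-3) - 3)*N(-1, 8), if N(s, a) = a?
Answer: -40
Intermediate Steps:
y(T) = (5 + T)/(2 + T)
(y(-3) - 3)*N(-1, 8) = ((5 - 3)/(2 - 3) - 3)*8 = (2/(-1) - 3)*8 = (-1*2 - 3)*8 = (-2 - 3)*8 = -5*8 = -40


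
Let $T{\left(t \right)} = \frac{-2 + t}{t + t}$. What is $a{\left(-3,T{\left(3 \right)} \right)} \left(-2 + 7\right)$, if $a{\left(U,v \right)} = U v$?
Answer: $- \frac{5}{2} \approx -2.5$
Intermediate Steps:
$T{\left(t \right)} = \frac{-2 + t}{2 t}$
$a{\left(-3,T{\left(3 \right)} \right)} \left(-2 + 7\right) = - 3 \frac{-2 + 3}{2 \cdot 3} \left(-2 + 7\right) = - 3 \cdot \frac{1}{2} \cdot \frac{1}{3} \cdot 1 \cdot 5 = \left(-3\right) \frac{1}{6} \cdot 5 = \left(- \frac{1}{2}\right) 5 = - \frac{5}{2}$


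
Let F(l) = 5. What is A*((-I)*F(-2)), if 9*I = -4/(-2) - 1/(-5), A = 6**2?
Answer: -44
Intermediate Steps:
A = 36
I = 11/45 (I = (-4/(-2) - 1/(-5))/9 = (-4*(-1/2) - 1*(-1/5))/9 = (2 + 1/5)/9 = (1/9)*(11/5) = 11/45 ≈ 0.24444)
A*((-I)*F(-2)) = 36*(-1*11/45*5) = 36*(-11/45*5) = 36*(-11/9) = -44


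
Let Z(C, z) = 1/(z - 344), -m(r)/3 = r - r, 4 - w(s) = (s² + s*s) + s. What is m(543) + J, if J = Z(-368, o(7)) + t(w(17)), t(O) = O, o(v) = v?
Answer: -199168/337 ≈ -591.00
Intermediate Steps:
w(s) = 4 - s - 2*s² (w(s) = 4 - ((s² + s*s) + s) = 4 - ((s² + s²) + s) = 4 - (2*s² + s) = 4 - (s + 2*s²) = 4 + (-s - 2*s²) = 4 - s - 2*s²)
m(r) = 0 (m(r) = -3*(r - r) = -3*0 = 0)
Z(C, z) = 1/(-344 + z)
J = -199168/337 (J = 1/(-344 + 7) + (4 - 1*17 - 2*17²) = 1/(-337) + (4 - 17 - 2*289) = -1/337 + (4 - 17 - 578) = -1/337 - 591 = -199168/337 ≈ -591.00)
m(543) + J = 0 - 199168/337 = -199168/337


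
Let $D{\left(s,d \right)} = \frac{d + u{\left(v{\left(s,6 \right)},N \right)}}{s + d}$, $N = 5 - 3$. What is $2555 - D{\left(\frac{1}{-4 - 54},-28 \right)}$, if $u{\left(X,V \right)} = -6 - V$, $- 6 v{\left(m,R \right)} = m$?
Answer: $\frac{4149787}{1625} \approx 2553.7$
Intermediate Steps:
$v{\left(m,R \right)} = - \frac{m}{6}$
$N = 2$
$D{\left(s,d \right)} = \frac{-8 + d}{d + s}$ ($D{\left(s,d \right)} = \frac{d - 8}{s + d} = \frac{d - 8}{d + s} = \frac{-8 + d}{d + s}$)
$2555 - D{\left(\frac{1}{-4 - 54},-28 \right)} = 2555 - \frac{-8 - 28}{-28 + \frac{1}{-4 - 54}} = 2555 - \frac{1}{-28 + \frac{1}{-58}} \left(-36\right) = 2555 - \frac{1}{-28 - \frac{1}{58}} \left(-36\right) = 2555 - \frac{1}{- \frac{1625}{58}} \left(-36\right) = 2555 - \left(- \frac{58}{1625}\right) \left(-36\right) = 2555 - \frac{2088}{1625} = \frac{4149787}{1625}$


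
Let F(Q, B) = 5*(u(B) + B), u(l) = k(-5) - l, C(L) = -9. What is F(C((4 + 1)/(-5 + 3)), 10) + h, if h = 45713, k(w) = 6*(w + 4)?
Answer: 45683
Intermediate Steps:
k(w) = 24 + 6*w (k(w) = 6*(4 + w) = 24 + 6*w)
u(l) = -6 - l (u(l) = (24 + 6*(-5)) - l = (24 - 30) - l = -6 - l)
F(Q, B) = -30 (F(Q, B) = 5*((-6 - B) + B) = 5*(-6) = -30)
F(C((4 + 1)/(-5 + 3)), 10) + h = -30 + 45713 = 45683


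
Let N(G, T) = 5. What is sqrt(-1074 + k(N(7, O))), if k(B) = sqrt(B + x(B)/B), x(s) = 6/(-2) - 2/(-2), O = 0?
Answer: sqrt(-26850 + 5*sqrt(115))/5 ≈ 32.739*I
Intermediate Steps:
x(s) = -2 (x(s) = 6*(-1/2) - 2*(-1/2) = -3 + 1 = -2)
k(B) = sqrt(B - 2/B)
sqrt(-1074 + k(N(7, O))) = sqrt(-1074 + sqrt(5 - 2/5)) = sqrt(-1074 + sqrt(23/5)) = sqrt(-1074 + sqrt(115)/5)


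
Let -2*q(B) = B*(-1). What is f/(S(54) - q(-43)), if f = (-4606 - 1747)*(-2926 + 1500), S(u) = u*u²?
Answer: 18118756/314971 ≈ 57.525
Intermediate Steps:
S(u) = u³
q(B) = B/2 (q(B) = -B*(-1)/2 = -(-1)*B/2 = B/2)
f = 9059378 (f = -6353*(-1426) = 9059378)
f/(S(54) - q(-43)) = 9059378/(54³ - (-43)/2) = 9059378/(157464 - 1*(-43/2)) = 9059378/(157464 + 43/2) = 9059378/(314971/2) = 9059378*(2/314971) = 18118756/314971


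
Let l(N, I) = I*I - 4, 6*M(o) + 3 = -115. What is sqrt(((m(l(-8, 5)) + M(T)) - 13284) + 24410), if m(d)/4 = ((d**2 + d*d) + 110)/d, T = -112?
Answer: sqrt(553469)/7 ≈ 106.28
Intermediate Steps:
M(o) = -59/3 (M(o) = -1/2 + (1/6)*(-115) = -1/2 - 115/6 = -59/3)
l(N, I) = -4 + I**2 (l(N, I) = I**2 - 4 = -4 + I**2)
m(d) = 4*(110 + 2*d**2)/d (m(d) = 4*(((d**2 + d*d) + 110)/d) = 4*(((d**2 + d**2) + 110)/d) = 4*((2*d**2 + 110)/d) = 4*((110 + 2*d**2)/d) = 4*(110 + 2*d**2)/d)
sqrt(((m(l(-8, 5)) + M(T)) - 13284) + 24410) = sqrt((((8*(-4 + 5**2) + 440/(-4 + 5**2)) - 59/3) - 13284) + 24410) = sqrt((((8*(-4 + 25) + 440/(-4 + 25)) - 59/3) - 13284) + 24410) = sqrt((((8*21 + 440/21) - 59/3) - 13284) + 24410) = sqrt((((168 + 440*(1/21)) - 59/3) - 13284) + 24410) = sqrt((((168 + 440/21) - 59/3) - 13284) + 24410) = sqrt(((3968/21 - 59/3) - 13284) + 24410) = sqrt((1185/7 - 13284) + 24410) = sqrt(-91803/7 + 24410) = sqrt(79067/7) = sqrt(553469)/7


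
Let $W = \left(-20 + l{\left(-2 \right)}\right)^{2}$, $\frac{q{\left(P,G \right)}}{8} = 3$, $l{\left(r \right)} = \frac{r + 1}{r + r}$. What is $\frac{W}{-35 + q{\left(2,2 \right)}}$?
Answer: $- \frac{6241}{176} \approx -35.46$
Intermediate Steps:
$l{\left(r \right)} = \frac{1 + r}{2 r}$
$q{\left(P,G \right)} = 24$ ($q{\left(P,G \right)} = 8 \cdot 3 = 24$)
$W = \frac{6241}{16}$ ($W = \left(-20 + \frac{1 - 2}{2 \left(-2\right)}\right)^{2} = \left(-20 + \frac{1}{2} \left(- \frac{1}{2}\right) \left(-1\right)\right)^{2} = \left(-20 + \frac{1}{4}\right)^{2} = \left(- \frac{79}{4}\right)^{2} = \frac{6241}{16} \approx 390.06$)
$\frac{W}{-35 + q{\left(2,2 \right)}} = \frac{1}{-35 + 24} \cdot \frac{6241}{16} = \frac{1}{-11} \cdot \frac{6241}{16} = \left(- \frac{1}{11}\right) \frac{6241}{16} = - \frac{6241}{176}$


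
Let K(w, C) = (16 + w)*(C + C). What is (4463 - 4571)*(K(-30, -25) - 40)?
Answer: -71280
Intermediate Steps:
K(w, C) = 2*C*(16 + w) (K(w, C) = (16 + w)*(2*C) = 2*C*(16 + w))
(4463 - 4571)*(K(-30, -25) - 40) = (4463 - 4571)*(2*(-25)*(16 - 30) - 40) = -108*(2*(-25)*(-14) - 40) = -108*(700 - 40) = -108*660 = -71280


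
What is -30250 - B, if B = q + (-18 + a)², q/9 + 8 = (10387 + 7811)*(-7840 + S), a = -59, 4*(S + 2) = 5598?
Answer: 1055129428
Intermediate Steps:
S = 2795/2 (S = -2 + (¼)*5598 = -2 + 2799/2 = 2795/2 ≈ 1397.5)
q = -1055165607 (q = -72 + 9*((10387 + 7811)*(-7840 + 2795/2)) = -72 + 9*(18198*(-12885/2)) = -72 + 9*(-117240615) = -72 - 1055165535 = -1055165607)
B = -1055159678 (B = -1055165607 + (-18 - 59)² = -1055165607 + (-77)² = -1055165607 + 5929 = -1055159678)
-30250 - B = -30250 - 1*(-1055159678) = -30250 + 1055159678 = 1055129428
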